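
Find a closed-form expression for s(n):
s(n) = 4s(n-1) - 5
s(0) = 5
First-order linear non-homogeneous.
Homogeneous solution: s_h(n) = A·(4)^n.
Try constant particular solution s_p = K: K = 4K - 5 ⇒ K = \frac{5}{3}.
General: s(n) = A·(4)^n + \frac{5}{3}.
Apply s(0) = 5: A + \frac{5}{3} = 5 ⇒ A = \frac{10}{3}.
So s(n) = \frac{10 \cdot 4^{n}}{3} + \frac{5}{3}.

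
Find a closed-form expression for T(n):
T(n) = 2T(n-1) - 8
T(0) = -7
First-order linear non-homogeneous.
Homogeneous solution: T_h(n) = A·(2)^n.
Try constant particular solution T_p = K: K = 2K - 8 ⇒ K = 8.
General: T(n) = A·(2)^n + 8.
Apply T(0) = -7: A + 8 = -7 ⇒ A = -15.
So T(n) = 8 - 15 \cdot 2^{n}.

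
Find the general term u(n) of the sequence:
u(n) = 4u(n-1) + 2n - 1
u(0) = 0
First-order linear with linear forcing.
Homogeneous solution: u_h(n) = A·(4)^n.
Try particular u_p(n) = pn + q. Substituting:
  pn + q = 4(p(n-1) + q) + 2n - 1.
Matching the n-coefficient: p = 4p + 2 ⇒ p = - \frac{2}{3}.
Matching constants: q = -4p + 4q - 1 ⇒ q = - \frac{5}{9}.
General: u(n) = A·(4)^n - \frac{2 n}{3} - \frac{5}{9}.
Apply u(0) = 0: A - \frac{5}{9} = 0 ⇒ A = \frac{5}{9}.
So u(n) = \frac{5 \cdot 4^{n}}{9} - \frac{2 n}{3} - \frac{5}{9}.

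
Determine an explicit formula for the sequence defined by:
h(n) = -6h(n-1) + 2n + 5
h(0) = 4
First-order linear with linear forcing.
Homogeneous solution: h_h(n) = A·(-6)^n.
Try particular h_p(n) = pn + q. Substituting:
  pn + q = -6(p(n-1) + q) + 2n + 5.
Matching the n-coefficient: p = -6p + 2 ⇒ p = \frac{2}{7}.
Matching constants: q = 6p - 6q + 5 ⇒ q = \frac{47}{49}.
General: h(n) = A·(-6)^n + \frac{2 n}{7} + \frac{47}{49}.
Apply h(0) = 4: A + \frac{47}{49} = 4 ⇒ A = \frac{149}{49}.
So h(n) = \frac{149 \left(-6\right)^{n}}{49} + \frac{2 n}{7} + \frac{47}{49}.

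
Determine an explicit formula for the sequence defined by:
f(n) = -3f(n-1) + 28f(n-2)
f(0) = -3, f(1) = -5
Characteristic equation: x² + 3x - 28 = 0, which factors as (x - (4))(x - (-7)) = 0.
Roots r₁ = 4, r₂ = -7 (distinct).
General solution: f(n) = A·(4)^n + B·(-7)^n.
From f(0) = -3: A + B = -3.
From f(1) = -5: 4A - 7B = -5.
Solving: A = - \frac{26}{11}, B = - \frac{7}{11}.
So f(n) = - \frac{7 \left(-7\right)^{n}}{11} - \frac{26 \cdot 4^{n}}{11}.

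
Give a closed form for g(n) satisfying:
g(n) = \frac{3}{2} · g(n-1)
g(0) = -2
Pure geometric recurrence with ratio \frac{3}{2}.
By induction g(n) = g(0) · (\frac{3}{2})^n = - 2 \left(\frac{3}{2}\right)^{n}.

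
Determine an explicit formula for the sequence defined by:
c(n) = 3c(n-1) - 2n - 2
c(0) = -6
First-order linear with linear forcing.
Homogeneous solution: c_h(n) = A·(3)^n.
Try particular c_p(n) = pn + q. Substituting:
  pn + q = 3(p(n-1) + q) - 2n - 2.
Matching the n-coefficient: p = 3p - 2 ⇒ p = 1.
Matching constants: q = -3p + 3q - 2 ⇒ q = \frac{5}{2}.
General: c(n) = A·(3)^n + n + \frac{5}{2}.
Apply c(0) = -6: A + \frac{5}{2} = -6 ⇒ A = - \frac{17}{2}.
So c(n) = - \frac{17 \cdot 3^{n}}{2} + n + \frac{5}{2}.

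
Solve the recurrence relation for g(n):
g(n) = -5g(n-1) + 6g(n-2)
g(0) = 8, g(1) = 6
Characteristic equation: x² + 5x - 6 = 0, which factors as (x - (-6))(x - (1)) = 0.
Roots r₁ = -6, r₂ = 1 (distinct).
General solution: g(n) = A·(-6)^n + B·(1)^n.
From g(0) = 8: A + B = 8.
From g(1) = 6: -6A + B = 6.
Solving: A = \frac{2}{7}, B = \frac{54}{7}.
So g(n) = \frac{2 \left(-6\right)^{n}}{7} + \frac{54}{7}.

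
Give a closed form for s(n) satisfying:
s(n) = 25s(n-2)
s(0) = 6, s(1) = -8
Characteristic equation: x² - 25 = 0, which factors as (x - (5))(x - (-5)) = 0.
Roots r₁ = 5, r₂ = -5 (distinct).
General solution: s(n) = A·(5)^n + B·(-5)^n.
From s(0) = 6: A + B = 6.
From s(1) = -8: 5A - 5B = -8.
Solving: A = \frac{11}{5}, B = \frac{19}{5}.
So s(n) = \frac{19 \left(-5\right)^{n}}{5} + \frac{11 \cdot 5^{n}}{5}.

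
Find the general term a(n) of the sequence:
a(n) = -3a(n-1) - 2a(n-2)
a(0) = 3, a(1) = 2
Characteristic equation: x² + 3x + 2 = 0, which factors as (x - (-1))(x - (-2)) = 0.
Roots r₁ = -1, r₂ = -2 (distinct).
General solution: a(n) = A·(-1)^n + B·(-2)^n.
From a(0) = 3: A + B = 3.
From a(1) = 2: -A - 2B = 2.
Solving: A = 8, B = -5.
So a(n) = 8 \left(-1\right)^{n} - 5 \left(-2\right)^{n}.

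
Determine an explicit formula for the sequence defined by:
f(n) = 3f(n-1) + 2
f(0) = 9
First-order linear non-homogeneous.
Homogeneous solution: f_h(n) = A·(3)^n.
Try constant particular solution f_p = K: K = 3K + 2 ⇒ K = -1.
General: f(n) = A·(3)^n - 1.
Apply f(0) = 9: A - 1 = 9 ⇒ A = 10.
So f(n) = 10 \cdot 3^{n} - 1.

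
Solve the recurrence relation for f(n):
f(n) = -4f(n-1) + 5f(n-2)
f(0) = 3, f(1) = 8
Characteristic equation: x² + 4x - 5 = 0, which factors as (x - (1))(x - (-5)) = 0.
Roots r₁ = 1, r₂ = -5 (distinct).
General solution: f(n) = A·(1)^n + B·(-5)^n.
From f(0) = 3: A + B = 3.
From f(1) = 8: A - 5B = 8.
Solving: A = \frac{23}{6}, B = - \frac{5}{6}.
So f(n) = \frac{23}{6} - \frac{5 \left(-5\right)^{n}}{6}.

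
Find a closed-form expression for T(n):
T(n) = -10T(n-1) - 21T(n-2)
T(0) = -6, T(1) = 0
Characteristic equation: x² + 10x + 21 = 0, which factors as (x - (-7))(x - (-3)) = 0.
Roots r₁ = -7, r₂ = -3 (distinct).
General solution: T(n) = A·(-7)^n + B·(-3)^n.
From T(0) = -6: A + B = -6.
From T(1) = 0: -7A - 3B = 0.
Solving: A = \frac{9}{2}, B = - \frac{21}{2}.
So T(n) = - \frac{21 \left(-3\right)^{n}}{2} + \frac{9 \left(-7\right)^{n}}{2}.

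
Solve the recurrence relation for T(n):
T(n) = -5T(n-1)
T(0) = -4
This is a homogeneous first-order recurrence with ratio -5.
By induction T(n) = T(0) · (-5)^n = - 4 \left(-5\right)^{n}.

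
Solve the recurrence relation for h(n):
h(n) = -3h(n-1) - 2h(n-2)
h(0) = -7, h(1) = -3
Characteristic equation: x² + 3x + 2 = 0, which factors as (x - (-2))(x - (-1)) = 0.
Roots r₁ = -2, r₂ = -1 (distinct).
General solution: h(n) = A·(-2)^n + B·(-1)^n.
From h(0) = -7: A + B = -7.
From h(1) = -3: -2A - B = -3.
Solving: A = 10, B = -17.
So h(n) = - 17 \left(-1\right)^{n} + 10 \left(-2\right)^{n}.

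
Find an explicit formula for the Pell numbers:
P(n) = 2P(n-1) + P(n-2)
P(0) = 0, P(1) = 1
This is the Pell sequence.
Characteristic equation: x² - 2x - 1 = 0; roots r₁ = 1 + \sqrt{2}, r₂ = 1 - \sqrt{2}.
General: P(n) = A·r₁^n + B·r₂^n. Solving with P(0)=0, P(1)=1 gives A = \frac{\sqrt{2}}{4}, B = - \frac{\sqrt{2}}{4}.
So P(n) = \frac{\sqrt{2} \left(- \left(1 - \sqrt{2}\right)^{n} + \left(1 + \sqrt{2}\right)^{n}\right)}{4}.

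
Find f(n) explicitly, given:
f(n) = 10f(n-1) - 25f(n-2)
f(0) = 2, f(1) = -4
Characteristic equation: x² - 10x + 25 = 0, which is (x - (5))².
Repeated root r = 5.
General solution: f(n) = (A + Bn)·(5)^n.
From f(0) = 2: A = 2.
From f(1) = -4: (A + B)·(5) = -4 ⇒ B = - \frac{14}{5}.
So f(n) = \left(2 - \frac{14 n}{5}\right) \cdot (5)^n.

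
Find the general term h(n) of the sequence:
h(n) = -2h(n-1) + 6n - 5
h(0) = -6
First-order linear with linear forcing.
Homogeneous solution: h_h(n) = A·(-2)^n.
Try particular h_p(n) = pn + q. Substituting:
  pn + q = -2(p(n-1) + q) + 6n - 5.
Matching the n-coefficient: p = -2p + 6 ⇒ p = 2.
Matching constants: q = 2p - 2q - 5 ⇒ q = - \frac{1}{3}.
General: h(n) = A·(-2)^n + 2 n - \frac{1}{3}.
Apply h(0) = -6: A - \frac{1}{3} = -6 ⇒ A = - \frac{17}{3}.
So h(n) = - \frac{17 \left(-2\right)^{n}}{3} + 2 n - \frac{1}{3}.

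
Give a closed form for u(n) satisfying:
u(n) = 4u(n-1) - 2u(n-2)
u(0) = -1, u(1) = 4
Characteristic equation: x² - 4x + 2 = 0.
Discriminant Δ = (4)² + 4·(-2) = 8.
Roots r₁,₂ = (4 ± √8)/2, so r₁ = \sqrt{2} + 2, r₂ = 2 - \sqrt{2}.
General solution: u(n) = A·r₁^n + B·r₂^n.
From the initial conditions, A + B = -1 and r₁A + r₂B = 4.
Since r₁ - r₂ = √8: A = (4 - (-1)r₂)/√8 = - \frac{1}{2} + \frac{3 \sqrt{2}}{2}, and B = -1 - A = - \frac{3 \sqrt{2}}{2} - \frac{1}{2}.
So u(n) = \left(- \frac{1}{2} + \frac{3 \sqrt{2}}{2}\right)\left(\sqrt{2} + 2\right)^n + \left(- \frac{3 \sqrt{2}}{2} - \frac{1}{2}\right)\left(2 - \sqrt{2}\right)^n.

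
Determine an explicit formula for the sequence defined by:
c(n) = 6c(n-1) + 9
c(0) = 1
First-order linear non-homogeneous.
Homogeneous solution: c_h(n) = A·(6)^n.
Try constant particular solution c_p = K: K = 6K + 9 ⇒ K = - \frac{9}{5}.
General: c(n) = A·(6)^n - \frac{9}{5}.
Apply c(0) = 1: A - \frac{9}{5} = 1 ⇒ A = \frac{14}{5}.
So c(n) = \frac{14 \cdot 6^{n}}{5} - \frac{9}{5}.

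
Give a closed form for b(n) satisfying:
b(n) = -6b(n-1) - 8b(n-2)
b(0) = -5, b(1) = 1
Characteristic equation: x² + 6x + 8 = 0, which factors as (x - (-4))(x - (-2)) = 0.
Roots r₁ = -4, r₂ = -2 (distinct).
General solution: b(n) = A·(-4)^n + B·(-2)^n.
From b(0) = -5: A + B = -5.
From b(1) = 1: -4A - 2B = 1.
Solving: A = \frac{9}{2}, B = - \frac{19}{2}.
So b(n) = - \frac{19 \left(-2\right)^{n}}{2} + \frac{9 \left(-4\right)^{n}}{2}.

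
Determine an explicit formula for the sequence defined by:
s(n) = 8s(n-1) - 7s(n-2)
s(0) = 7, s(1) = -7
Characteristic equation: x² - 8x + 7 = 0, which factors as (x - (7))(x - (1)) = 0.
Roots r₁ = 7, r₂ = 1 (distinct).
General solution: s(n) = A·(7)^n + B·(1)^n.
From s(0) = 7: A + B = 7.
From s(1) = -7: 7A + B = -7.
Solving: A = - \frac{7}{3}, B = \frac{28}{3}.
So s(n) = \frac{28}{3} - \frac{7 \cdot 7^{n}}{3}.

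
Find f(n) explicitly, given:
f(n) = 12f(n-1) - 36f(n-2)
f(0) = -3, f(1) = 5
Characteristic equation: x² - 12x + 36 = 0, which is (x - (6))².
Repeated root r = 6.
General solution: f(n) = (A + Bn)·(6)^n.
From f(0) = -3: A = -3.
From f(1) = 5: (A + B)·(6) = 5 ⇒ B = \frac{23}{6}.
So f(n) = \left(\frac{23 n}{6} - 3\right) \cdot (6)^n.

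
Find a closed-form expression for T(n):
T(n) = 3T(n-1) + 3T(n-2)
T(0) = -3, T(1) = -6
Characteristic equation: x² - 3x - 3 = 0.
Discriminant Δ = (3)² + 4·(3) = 21.
Roots r₁,₂ = (3 ± √21)/2, so r₁ = \frac{3}{2} + \frac{\sqrt{21}}{2}, r₂ = \frac{3}{2} - \frac{\sqrt{21}}{2}.
General solution: T(n) = A·r₁^n + B·r₂^n.
From the initial conditions, A + B = -3 and r₁A + r₂B = -6.
Since r₁ - r₂ = √21: A = (-6 - (-3)r₂)/√21 = - \frac{3}{2} - \frac{\sqrt{21}}{14}, and B = -3 - A = - \frac{3}{2} + \frac{\sqrt{21}}{14}.
So T(n) = \left(- \frac{3}{2} - \frac{\sqrt{21}}{14}\right)\left(\frac{3}{2} + \frac{\sqrt{21}}{2}\right)^n + \left(- \frac{3}{2} + \frac{\sqrt{21}}{14}\right)\left(\frac{3}{2} - \frac{\sqrt{21}}{2}\right)^n.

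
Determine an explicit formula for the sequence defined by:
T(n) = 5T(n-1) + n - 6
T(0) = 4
First-order linear with linear forcing.
Homogeneous solution: T_h(n) = A·(5)^n.
Try particular T_p(n) = pn + q. Substituting:
  pn + q = 5(p(n-1) + q) + n - 6.
Matching the n-coefficient: p = 5p + 1 ⇒ p = - \frac{1}{4}.
Matching constants: q = -5p + 5q - 6 ⇒ q = \frac{19}{16}.
General: T(n) = A·(5)^n - \frac{n}{4} + \frac{19}{16}.
Apply T(0) = 4: A + \frac{19}{16} = 4 ⇒ A = \frac{45}{16}.
So T(n) = \frac{45 \cdot 5^{n}}{16} - \frac{n}{4} + \frac{19}{16}.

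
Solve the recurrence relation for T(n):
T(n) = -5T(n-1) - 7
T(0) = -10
First-order linear non-homogeneous.
Homogeneous solution: T_h(n) = A·(-5)^n.
Try constant particular solution T_p = K: K = -5K - 7 ⇒ K = - \frac{7}{6}.
General: T(n) = A·(-5)^n - \frac{7}{6}.
Apply T(0) = -10: A - \frac{7}{6} = -10 ⇒ A = - \frac{53}{6}.
So T(n) = - \frac{53 \left(-5\right)^{n}}{6} - \frac{7}{6}.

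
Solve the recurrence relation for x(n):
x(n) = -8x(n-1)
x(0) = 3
This is a homogeneous first-order recurrence with ratio -8.
By induction x(n) = x(0) · (-8)^n = 3 \left(-8\right)^{n}.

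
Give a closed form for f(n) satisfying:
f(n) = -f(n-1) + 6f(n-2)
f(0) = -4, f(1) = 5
Characteristic equation: x² + x - 6 = 0, which factors as (x - (2))(x - (-3)) = 0.
Roots r₁ = 2, r₂ = -3 (distinct).
General solution: f(n) = A·(2)^n + B·(-3)^n.
From f(0) = -4: A + B = -4.
From f(1) = 5: 2A - 3B = 5.
Solving: A = - \frac{7}{5}, B = - \frac{13}{5}.
So f(n) = - \frac{13 \left(-3\right)^{n}}{5} - \frac{7 \cdot 2^{n}}{5}.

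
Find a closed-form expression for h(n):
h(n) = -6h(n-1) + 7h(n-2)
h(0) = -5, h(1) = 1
Characteristic equation: x² + 6x - 7 = 0, which factors as (x - (-7))(x - (1)) = 0.
Roots r₁ = -7, r₂ = 1 (distinct).
General solution: h(n) = A·(-7)^n + B·(1)^n.
From h(0) = -5: A + B = -5.
From h(1) = 1: -7A + B = 1.
Solving: A = - \frac{3}{4}, B = - \frac{17}{4}.
So h(n) = - \frac{3 \left(-7\right)^{n}}{4} - \frac{17}{4}.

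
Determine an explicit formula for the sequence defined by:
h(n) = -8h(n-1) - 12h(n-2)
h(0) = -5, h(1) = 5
Characteristic equation: x² + 8x + 12 = 0, which factors as (x - (-6))(x - (-2)) = 0.
Roots r₁ = -6, r₂ = -2 (distinct).
General solution: h(n) = A·(-6)^n + B·(-2)^n.
From h(0) = -5: A + B = -5.
From h(1) = 5: -6A - 2B = 5.
Solving: A = \frac{5}{4}, B = - \frac{25}{4}.
So h(n) = - \frac{25 \left(-2\right)^{n}}{4} + \frac{5 \left(-6\right)^{n}}{4}.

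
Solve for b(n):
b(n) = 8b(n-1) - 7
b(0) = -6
First-order linear non-homogeneous.
Homogeneous solution: b_h(n) = A·(8)^n.
Try constant particular solution b_p = K: K = 8K - 7 ⇒ K = 1.
General: b(n) = A·(8)^n + 1.
Apply b(0) = -6: A + 1 = -6 ⇒ A = -7.
So b(n) = 1 - 7 \cdot 8^{n}.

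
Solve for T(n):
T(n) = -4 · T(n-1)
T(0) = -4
Pure geometric recurrence with ratio -4.
By induction T(n) = T(0) · (-4)^n = - 4 \left(-4\right)^{n}.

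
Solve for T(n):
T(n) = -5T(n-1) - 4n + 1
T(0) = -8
First-order linear with linear forcing.
Homogeneous solution: T_h(n) = A·(-5)^n.
Try particular T_p(n) = pn + q. Substituting:
  pn + q = -5(p(n-1) + q) - 4n + 1.
Matching the n-coefficient: p = -5p - 4 ⇒ p = - \frac{2}{3}.
Matching constants: q = 5p - 5q + 1 ⇒ q = - \frac{7}{18}.
General: T(n) = A·(-5)^n - \frac{2 n}{3} - \frac{7}{18}.
Apply T(0) = -8: A - \frac{7}{18} = -8 ⇒ A = - \frac{137}{18}.
So T(n) = - \frac{137 \left(-5\right)^{n}}{18} - \frac{2 n}{3} - \frac{7}{18}.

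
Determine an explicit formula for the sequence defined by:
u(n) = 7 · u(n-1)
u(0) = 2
Pure geometric recurrence with ratio 7.
By induction u(n) = u(0) · (7)^n = 2 \cdot 7^{n}.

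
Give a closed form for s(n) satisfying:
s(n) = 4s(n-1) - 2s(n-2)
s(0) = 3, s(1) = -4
Characteristic equation: x² - 4x + 2 = 0.
Discriminant Δ = (4)² + 4·(-2) = 8.
Roots r₁,₂ = (4 ± √8)/2, so r₁ = \sqrt{2} + 2, r₂ = 2 - \sqrt{2}.
General solution: s(n) = A·r₁^n + B·r₂^n.
From the initial conditions, A + B = 3 and r₁A + r₂B = -4.
Since r₁ - r₂ = √8: A = (-4 - (3)r₂)/√8 = \frac{3}{2} - \frac{5 \sqrt{2}}{2}, and B = 3 - A = \frac{3}{2} + \frac{5 \sqrt{2}}{2}.
So s(n) = \left(\frac{3}{2} - \frac{5 \sqrt{2}}{2}\right)\left(\sqrt{2} + 2\right)^n + \left(\frac{3}{2} + \frac{5 \sqrt{2}}{2}\right)\left(2 - \sqrt{2}\right)^n.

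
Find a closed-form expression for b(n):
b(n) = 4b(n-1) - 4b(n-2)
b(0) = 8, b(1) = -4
Characteristic equation: x² - 4x + 4 = 0, which is (x - (2))².
Repeated root r = 2.
General solution: b(n) = (A + Bn)·(2)^n.
From b(0) = 8: A = 8.
From b(1) = -4: (A + B)·(2) = -4 ⇒ B = -10.
So b(n) = \left(8 - 10 n\right) \cdot (2)^n.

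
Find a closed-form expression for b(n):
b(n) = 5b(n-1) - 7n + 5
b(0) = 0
First-order linear with linear forcing.
Homogeneous solution: b_h(n) = A·(5)^n.
Try particular b_p(n) = pn + q. Substituting:
  pn + q = 5(p(n-1) + q) - 7n + 5.
Matching the n-coefficient: p = 5p - 7 ⇒ p = \frac{7}{4}.
Matching constants: q = -5p + 5q + 5 ⇒ q = \frac{15}{16}.
General: b(n) = A·(5)^n + \frac{7 n}{4} + \frac{15}{16}.
Apply b(0) = 0: A + \frac{15}{16} = 0 ⇒ A = - \frac{15}{16}.
So b(n) = - \frac{15 \cdot 5^{n}}{16} + \frac{7 n}{4} + \frac{15}{16}.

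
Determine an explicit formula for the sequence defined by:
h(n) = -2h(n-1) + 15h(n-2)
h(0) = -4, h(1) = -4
Characteristic equation: x² + 2x - 15 = 0, which factors as (x - (-5))(x - (3)) = 0.
Roots r₁ = -5, r₂ = 3 (distinct).
General solution: h(n) = A·(-5)^n + B·(3)^n.
From h(0) = -4: A + B = -4.
From h(1) = -4: -5A + 3B = -4.
Solving: A = -1, B = -3.
So h(n) = - \left(-5\right)^{n} - 3 \cdot 3^{n}.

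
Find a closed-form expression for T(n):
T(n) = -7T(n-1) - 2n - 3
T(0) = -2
First-order linear with linear forcing.
Homogeneous solution: T_h(n) = A·(-7)^n.
Try particular T_p(n) = pn + q. Substituting:
  pn + q = -7(p(n-1) + q) - 2n - 3.
Matching the n-coefficient: p = -7p - 2 ⇒ p = - \frac{1}{4}.
Matching constants: q = 7p - 7q - 3 ⇒ q = - \frac{19}{32}.
General: T(n) = A·(-7)^n - \frac{n}{4} - \frac{19}{32}.
Apply T(0) = -2: A - \frac{19}{32} = -2 ⇒ A = - \frac{45}{32}.
So T(n) = - \frac{45 \left(-7\right)^{n}}{32} - \frac{n}{4} - \frac{19}{32}.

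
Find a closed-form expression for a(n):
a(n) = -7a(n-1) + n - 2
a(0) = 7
First-order linear with linear forcing.
Homogeneous solution: a_h(n) = A·(-7)^n.
Try particular a_p(n) = pn + q. Substituting:
  pn + q = -7(p(n-1) + q) + n - 2.
Matching the n-coefficient: p = -7p + 1 ⇒ p = \frac{1}{8}.
Matching constants: q = 7p - 7q - 2 ⇒ q = - \frac{9}{64}.
General: a(n) = A·(-7)^n + \frac{n}{8} - \frac{9}{64}.
Apply a(0) = 7: A - \frac{9}{64} = 7 ⇒ A = \frac{457}{64}.
So a(n) = \frac{457 \left(-7\right)^{n}}{64} + \frac{n}{8} - \frac{9}{64}.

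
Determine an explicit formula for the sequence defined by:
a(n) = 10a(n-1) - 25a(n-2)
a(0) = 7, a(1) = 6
Characteristic equation: x² - 10x + 25 = 0, which is (x - (5))².
Repeated root r = 5.
General solution: a(n) = (A + Bn)·(5)^n.
From a(0) = 7: A = 7.
From a(1) = 6: (A + B)·(5) = 6 ⇒ B = - \frac{29}{5}.
So a(n) = \left(7 - \frac{29 n}{5}\right) \cdot (5)^n.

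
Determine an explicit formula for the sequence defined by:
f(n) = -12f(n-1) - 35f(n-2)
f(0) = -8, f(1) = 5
Characteristic equation: x² + 12x + 35 = 0, which factors as (x - (-5))(x - (-7)) = 0.
Roots r₁ = -5, r₂ = -7 (distinct).
General solution: f(n) = A·(-5)^n + B·(-7)^n.
From f(0) = -8: A + B = -8.
From f(1) = 5: -5A - 7B = 5.
Solving: A = - \frac{51}{2}, B = \frac{35}{2}.
So f(n) = - \frac{51 \left(-5\right)^{n}}{2} + \frac{35 \left(-7\right)^{n}}{2}.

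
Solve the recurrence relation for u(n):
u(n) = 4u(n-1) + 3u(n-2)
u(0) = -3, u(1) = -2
Characteristic equation: x² - 4x - 3 = 0.
Discriminant Δ = (4)² + 4·(3) = 28.
Roots r₁,₂ = (4 ± √28)/2, so r₁ = 2 + \sqrt{7}, r₂ = 2 - \sqrt{7}.
General solution: u(n) = A·r₁^n + B·r₂^n.
From the initial conditions, A + B = -3 and r₁A + r₂B = -2.
Since r₁ - r₂ = √28: A = (-2 - (-3)r₂)/√28 = - \frac{3}{2} + \frac{2 \sqrt{7}}{7}, and B = -3 - A = - \frac{3}{2} - \frac{2 \sqrt{7}}{7}.
So u(n) = \left(- \frac{3}{2} + \frac{2 \sqrt{7}}{7}\right)\left(2 + \sqrt{7}\right)^n + \left(- \frac{3}{2} - \frac{2 \sqrt{7}}{7}\right)\left(2 - \sqrt{7}\right)^n.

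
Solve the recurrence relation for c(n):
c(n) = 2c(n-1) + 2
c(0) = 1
First-order linear non-homogeneous.
Homogeneous solution: c_h(n) = A·(2)^n.
Try constant particular solution c_p = K: K = 2K + 2 ⇒ K = -2.
General: c(n) = A·(2)^n - 2.
Apply c(0) = 1: A - 2 = 1 ⇒ A = 3.
So c(n) = 3 \cdot 2^{n} - 2.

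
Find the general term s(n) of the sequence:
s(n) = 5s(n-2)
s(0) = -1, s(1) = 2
Characteristic equation: x² - 5 = 0.
Discriminant Δ = (0)² + 4·(5) = 20.
Roots r₁,₂ = (0 ± √20)/2, so r₁ = \sqrt{5}, r₂ = - \sqrt{5}.
General solution: s(n) = A·r₁^n + B·r₂^n.
From the initial conditions, A + B = -1 and r₁A + r₂B = 2.
Since r₁ - r₂ = √20: A = (2 - (-1)r₂)/√20 = - \frac{1}{2} + \frac{\sqrt{5}}{5}, and B = -1 - A = - \frac{1}{2} - \frac{\sqrt{5}}{5}.
So s(n) = \left(- \frac{1}{2} + \frac{\sqrt{5}}{5}\right)\left(\sqrt{5}\right)^n + \left(- \frac{1}{2} - \frac{\sqrt{5}}{5}\right)\left(- \sqrt{5}\right)^n.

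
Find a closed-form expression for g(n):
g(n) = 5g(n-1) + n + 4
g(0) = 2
First-order linear with linear forcing.
Homogeneous solution: g_h(n) = A·(5)^n.
Try particular g_p(n) = pn + q. Substituting:
  pn + q = 5(p(n-1) + q) + n + 4.
Matching the n-coefficient: p = 5p + 1 ⇒ p = - \frac{1}{4}.
Matching constants: q = -5p + 5q + 4 ⇒ q = - \frac{21}{16}.
General: g(n) = A·(5)^n - \frac{n}{4} - \frac{21}{16}.
Apply g(0) = 2: A - \frac{21}{16} = 2 ⇒ A = \frac{53}{16}.
So g(n) = \frac{53 \cdot 5^{n}}{16} - \frac{n}{4} - \frac{21}{16}.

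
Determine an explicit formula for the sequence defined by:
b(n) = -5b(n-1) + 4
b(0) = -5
First-order linear non-homogeneous.
Homogeneous solution: b_h(n) = A·(-5)^n.
Try constant particular solution b_p = K: K = -5K + 4 ⇒ K = \frac{2}{3}.
General: b(n) = A·(-5)^n + \frac{2}{3}.
Apply b(0) = -5: A + \frac{2}{3} = -5 ⇒ A = - \frac{17}{3}.
So b(n) = \frac{2}{3} - \frac{17 \left(-5\right)^{n}}{3}.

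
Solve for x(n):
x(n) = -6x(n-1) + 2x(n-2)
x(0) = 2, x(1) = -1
Characteristic equation: x² + 6x - 2 = 0.
Discriminant Δ = (-6)² + 4·(2) = 44.
Roots r₁,₂ = (-6 ± √44)/2, so r₁ = -3 + \sqrt{11}, r₂ = - \sqrt{11} - 3.
General solution: x(n) = A·r₁^n + B·r₂^n.
From the initial conditions, A + B = 2 and r₁A + r₂B = -1.
Since r₁ - r₂ = √44: A = (-1 - (2)r₂)/√44 = \frac{5 \sqrt{11}}{22} + 1, and B = 2 - A = 1 - \frac{5 \sqrt{11}}{22}.
So x(n) = \left(\frac{5 \sqrt{11}}{22} + 1\right)\left(-3 + \sqrt{11}\right)^n + \left(1 - \frac{5 \sqrt{11}}{22}\right)\left(- \sqrt{11} - 3\right)^n.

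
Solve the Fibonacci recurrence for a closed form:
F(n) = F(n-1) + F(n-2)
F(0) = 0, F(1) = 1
This is the Fibonacci sequence.
Characteristic equation: x² - x - 1 = 0; roots r₁ = \frac{1}{2} + \frac{\sqrt{5}}{2}, r₂ = \frac{1}{2} - \frac{\sqrt{5}}{2}.
General: F(n) = A·r₁^n + B·r₂^n. Solving with F(0)=0, F(1)=1 gives A = \frac{\sqrt{5}}{5}, B = - \frac{\sqrt{5}}{5}.
So F(n) = \frac{2^{- n} \sqrt{5} \left(- \left(1 - \sqrt{5}\right)^{n} + \left(1 + \sqrt{5}\right)^{n}\right)}{5}.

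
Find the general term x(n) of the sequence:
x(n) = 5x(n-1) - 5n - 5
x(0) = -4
First-order linear with linear forcing.
Homogeneous solution: x_h(n) = A·(5)^n.
Try particular x_p(n) = pn + q. Substituting:
  pn + q = 5(p(n-1) + q) - 5n - 5.
Matching the n-coefficient: p = 5p - 5 ⇒ p = \frac{5}{4}.
Matching constants: q = -5p + 5q - 5 ⇒ q = \frac{45}{16}.
General: x(n) = A·(5)^n + \frac{5 n}{4} + \frac{45}{16}.
Apply x(0) = -4: A + \frac{45}{16} = -4 ⇒ A = - \frac{109}{16}.
So x(n) = - \frac{109 \cdot 5^{n}}{16} + \frac{5 n}{4} + \frac{45}{16}.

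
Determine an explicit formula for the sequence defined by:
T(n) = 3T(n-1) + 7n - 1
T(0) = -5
First-order linear with linear forcing.
Homogeneous solution: T_h(n) = A·(3)^n.
Try particular T_p(n) = pn + q. Substituting:
  pn + q = 3(p(n-1) + q) + 7n - 1.
Matching the n-coefficient: p = 3p + 7 ⇒ p = - \frac{7}{2}.
Matching constants: q = -3p + 3q - 1 ⇒ q = - \frac{19}{4}.
General: T(n) = A·(3)^n - \frac{7 n}{2} - \frac{19}{4}.
Apply T(0) = -5: A - \frac{19}{4} = -5 ⇒ A = - \frac{1}{4}.
So T(n) = - \frac{3^{n}}{4} - \frac{7 n}{2} - \frac{19}{4}.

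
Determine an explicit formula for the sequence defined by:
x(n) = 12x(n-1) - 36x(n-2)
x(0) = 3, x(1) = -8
Characteristic equation: x² - 12x + 36 = 0, which is (x - (6))².
Repeated root r = 6.
General solution: x(n) = (A + Bn)·(6)^n.
From x(0) = 3: A = 3.
From x(1) = -8: (A + B)·(6) = -8 ⇒ B = - \frac{13}{3}.
So x(n) = \left(3 - \frac{13 n}{3}\right) \cdot (6)^n.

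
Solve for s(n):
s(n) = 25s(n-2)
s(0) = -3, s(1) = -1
Characteristic equation: x² - 25 = 0, which factors as (x - (5))(x - (-5)) = 0.
Roots r₁ = 5, r₂ = -5 (distinct).
General solution: s(n) = A·(5)^n + B·(-5)^n.
From s(0) = -3: A + B = -3.
From s(1) = -1: 5A - 5B = -1.
Solving: A = - \frac{8}{5}, B = - \frac{7}{5}.
So s(n) = - \frac{7 \left(-5\right)^{n}}{5} - \frac{8 \cdot 5^{n}}{5}.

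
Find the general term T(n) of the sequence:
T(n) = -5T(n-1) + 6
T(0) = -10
First-order linear non-homogeneous.
Homogeneous solution: T_h(n) = A·(-5)^n.
Try constant particular solution T_p = K: K = -5K + 6 ⇒ K = 1.
General: T(n) = A·(-5)^n + 1.
Apply T(0) = -10: A + 1 = -10 ⇒ A = -11.
So T(n) = 1 - 11 \left(-5\right)^{n}.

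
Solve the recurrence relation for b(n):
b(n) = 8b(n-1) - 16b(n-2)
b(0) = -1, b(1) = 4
Characteristic equation: x² - 8x + 16 = 0, which is (x - (4))².
Repeated root r = 4.
General solution: b(n) = (A + Bn)·(4)^n.
From b(0) = -1: A = -1.
From b(1) = 4: (A + B)·(4) = 4 ⇒ B = 2.
So b(n) = \left(2 n - 1\right) \cdot (4)^n.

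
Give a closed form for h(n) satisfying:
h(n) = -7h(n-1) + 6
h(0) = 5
First-order linear non-homogeneous.
Homogeneous solution: h_h(n) = A·(-7)^n.
Try constant particular solution h_p = K: K = -7K + 6 ⇒ K = \frac{3}{4}.
General: h(n) = A·(-7)^n + \frac{3}{4}.
Apply h(0) = 5: A + \frac{3}{4} = 5 ⇒ A = \frac{17}{4}.
So h(n) = \frac{17 \left(-7\right)^{n}}{4} + \frac{3}{4}.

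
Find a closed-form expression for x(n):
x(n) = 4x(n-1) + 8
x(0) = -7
First-order linear non-homogeneous.
Homogeneous solution: x_h(n) = A·(4)^n.
Try constant particular solution x_p = K: K = 4K + 8 ⇒ K = - \frac{8}{3}.
General: x(n) = A·(4)^n - \frac{8}{3}.
Apply x(0) = -7: A - \frac{8}{3} = -7 ⇒ A = - \frac{13}{3}.
So x(n) = - \frac{13 \cdot 4^{n}}{3} - \frac{8}{3}.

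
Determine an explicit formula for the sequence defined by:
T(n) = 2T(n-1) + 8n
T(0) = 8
First-order linear with linear forcing.
Homogeneous solution: T_h(n) = A·(2)^n.
Try particular T_p(n) = pn + q. Substituting:
  pn + q = 2(p(n-1) + q) + 8n.
Matching the n-coefficient: p = 2p + 8 ⇒ p = -8.
Matching constants: q = -2p + 2q ⇒ q = -16.
General: T(n) = A·(2)^n - 8 n - 16.
Apply T(0) = 8: A - 16 = 8 ⇒ A = 24.
So T(n) = 24 \cdot 2^{n} - 8 n - 16.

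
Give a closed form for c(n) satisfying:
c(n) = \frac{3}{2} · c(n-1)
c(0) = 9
Pure geometric recurrence with ratio \frac{3}{2}.
By induction c(n) = c(0) · (\frac{3}{2})^n = 9 \left(\frac{3}{2}\right)^{n}.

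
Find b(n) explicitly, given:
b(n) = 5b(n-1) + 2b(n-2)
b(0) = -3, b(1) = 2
Characteristic equation: x² - 5x - 2 = 0.
Discriminant Δ = (5)² + 4·(2) = 33.
Roots r₁,₂ = (5 ± √33)/2, so r₁ = \frac{5}{2} + \frac{\sqrt{33}}{2}, r₂ = \frac{5}{2} - \frac{\sqrt{33}}{2}.
General solution: b(n) = A·r₁^n + B·r₂^n.
From the initial conditions, A + B = -3 and r₁A + r₂B = 2.
Since r₁ - r₂ = √33: A = (2 - (-3)r₂)/√33 = - \frac{3}{2} + \frac{19 \sqrt{33}}{66}, and B = -3 - A = - \frac{19 \sqrt{33}}{66} - \frac{3}{2}.
So b(n) = \left(- \frac{3}{2} + \frac{19 \sqrt{33}}{66}\right)\left(\frac{5}{2} + \frac{\sqrt{33}}{2}\right)^n + \left(- \frac{19 \sqrt{33}}{66} - \frac{3}{2}\right)\left(\frac{5}{2} - \frac{\sqrt{33}}{2}\right)^n.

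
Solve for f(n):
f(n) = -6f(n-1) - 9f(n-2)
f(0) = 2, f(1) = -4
Characteristic equation: x² + 6x + 9 = 0, which is (x - (-3))².
Repeated root r = -3.
General solution: f(n) = (A + Bn)·(-3)^n.
From f(0) = 2: A = 2.
From f(1) = -4: (A + B)·(-3) = -4 ⇒ B = - \frac{2}{3}.
So f(n) = \left(2 - \frac{2 n}{3}\right) \cdot (-3)^n.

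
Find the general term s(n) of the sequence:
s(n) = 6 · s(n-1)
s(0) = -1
Pure geometric recurrence with ratio 6.
By induction s(n) = s(0) · (6)^n = - 6^{n}.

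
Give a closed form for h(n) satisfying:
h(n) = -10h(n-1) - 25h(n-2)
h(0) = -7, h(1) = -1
Characteristic equation: x² + 10x + 25 = 0, which is (x - (-5))².
Repeated root r = -5.
General solution: h(n) = (A + Bn)·(-5)^n.
From h(0) = -7: A = -7.
From h(1) = -1: (A + B)·(-5) = -1 ⇒ B = \frac{36}{5}.
So h(n) = \left(\frac{36 n}{5} - 7\right) \cdot (-5)^n.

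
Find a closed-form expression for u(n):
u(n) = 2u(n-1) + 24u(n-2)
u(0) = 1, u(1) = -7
Characteristic equation: x² - 2x - 24 = 0, which factors as (x - (6))(x - (-4)) = 0.
Roots r₁ = 6, r₂ = -4 (distinct).
General solution: u(n) = A·(6)^n + B·(-4)^n.
From u(0) = 1: A + B = 1.
From u(1) = -7: 6A - 4B = -7.
Solving: A = - \frac{3}{10}, B = \frac{13}{10}.
So u(n) = \frac{13 \left(-4\right)^{n}}{10} - \frac{3 \cdot 6^{n}}{10}.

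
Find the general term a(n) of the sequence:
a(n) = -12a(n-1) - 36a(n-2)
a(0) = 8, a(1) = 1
Characteristic equation: x² + 12x + 36 = 0, which is (x - (-6))².
Repeated root r = -6.
General solution: a(n) = (A + Bn)·(-6)^n.
From a(0) = 8: A = 8.
From a(1) = 1: (A + B)·(-6) = 1 ⇒ B = - \frac{49}{6}.
So a(n) = \left(8 - \frac{49 n}{6}\right) \cdot (-6)^n.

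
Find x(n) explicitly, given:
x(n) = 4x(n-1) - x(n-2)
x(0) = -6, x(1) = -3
Characteristic equation: x² - 4x + 1 = 0.
Discriminant Δ = (4)² + 4·(-1) = 12.
Roots r₁,₂ = (4 ± √12)/2, so r₁ = \sqrt{3} + 2, r₂ = 2 - \sqrt{3}.
General solution: x(n) = A·r₁^n + B·r₂^n.
From the initial conditions, A + B = -6 and r₁A + r₂B = -3.
Since r₁ - r₂ = √12: A = (-3 - (-6)r₂)/√12 = -3 + \frac{3 \sqrt{3}}{2}, and B = -6 - A = -3 - \frac{3 \sqrt{3}}{2}.
So x(n) = \left(-3 + \frac{3 \sqrt{3}}{2}\right)\left(\sqrt{3} + 2\right)^n + \left(-3 - \frac{3 \sqrt{3}}{2}\right)\left(2 - \sqrt{3}\right)^n.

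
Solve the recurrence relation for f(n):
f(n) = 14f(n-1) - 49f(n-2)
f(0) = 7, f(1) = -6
Characteristic equation: x² - 14x + 49 = 0, which is (x - (7))².
Repeated root r = 7.
General solution: f(n) = (A + Bn)·(7)^n.
From f(0) = 7: A = 7.
From f(1) = -6: (A + B)·(7) = -6 ⇒ B = - \frac{55}{7}.
So f(n) = \left(7 - \frac{55 n}{7}\right) \cdot (7)^n.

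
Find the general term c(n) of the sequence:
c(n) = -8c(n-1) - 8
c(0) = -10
First-order linear non-homogeneous.
Homogeneous solution: c_h(n) = A·(-8)^n.
Try constant particular solution c_p = K: K = -8K - 8 ⇒ K = - \frac{8}{9}.
General: c(n) = A·(-8)^n - \frac{8}{9}.
Apply c(0) = -10: A - \frac{8}{9} = -10 ⇒ A = - \frac{82}{9}.
So c(n) = - \frac{82 \left(-8\right)^{n}}{9} - \frac{8}{9}.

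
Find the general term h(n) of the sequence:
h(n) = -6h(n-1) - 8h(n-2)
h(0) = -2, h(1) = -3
Characteristic equation: x² + 6x + 8 = 0, which factors as (x - (-4))(x - (-2)) = 0.
Roots r₁ = -4, r₂ = -2 (distinct).
General solution: h(n) = A·(-4)^n + B·(-2)^n.
From h(0) = -2: A + B = -2.
From h(1) = -3: -4A - 2B = -3.
Solving: A = \frac{7}{2}, B = - \frac{11}{2}.
So h(n) = - \frac{11 \left(-2\right)^{n}}{2} + \frac{7 \left(-4\right)^{n}}{2}.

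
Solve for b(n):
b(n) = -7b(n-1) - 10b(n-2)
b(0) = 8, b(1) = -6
Characteristic equation: x² + 7x + 10 = 0, which factors as (x - (-5))(x - (-2)) = 0.
Roots r₁ = -5, r₂ = -2 (distinct).
General solution: b(n) = A·(-5)^n + B·(-2)^n.
From b(0) = 8: A + B = 8.
From b(1) = -6: -5A - 2B = -6.
Solving: A = - \frac{10}{3}, B = \frac{34}{3}.
So b(n) = \frac{34 \left(-2\right)^{n}}{3} - \frac{10 \left(-5\right)^{n}}{3}.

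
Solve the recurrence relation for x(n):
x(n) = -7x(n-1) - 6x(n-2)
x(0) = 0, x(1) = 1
Characteristic equation: x² + 7x + 6 = 0, which factors as (x - (-1))(x - (-6)) = 0.
Roots r₁ = -1, r₂ = -6 (distinct).
General solution: x(n) = A·(-1)^n + B·(-6)^n.
From x(0) = 0: A + B = 0.
From x(1) = 1: -A - 6B = 1.
Solving: A = \frac{1}{5}, B = - \frac{1}{5}.
So x(n) = \frac{\left(-1\right)^{n}}{5} - \frac{\left(-6\right)^{n}}{5}.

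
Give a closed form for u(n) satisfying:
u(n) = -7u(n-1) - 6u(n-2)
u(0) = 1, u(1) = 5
Characteristic equation: x² + 7x + 6 = 0, which factors as (x - (-6))(x - (-1)) = 0.
Roots r₁ = -6, r₂ = -1 (distinct).
General solution: u(n) = A·(-6)^n + B·(-1)^n.
From u(0) = 1: A + B = 1.
From u(1) = 5: -6A - B = 5.
Solving: A = - \frac{6}{5}, B = \frac{11}{5}.
So u(n) = \frac{11 \left(-1\right)^{n}}{5} - \frac{6 \left(-6\right)^{n}}{5}.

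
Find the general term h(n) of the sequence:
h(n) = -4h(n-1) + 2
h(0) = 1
First-order linear non-homogeneous.
Homogeneous solution: h_h(n) = A·(-4)^n.
Try constant particular solution h_p = K: K = -4K + 2 ⇒ K = \frac{2}{5}.
General: h(n) = A·(-4)^n + \frac{2}{5}.
Apply h(0) = 1: A + \frac{2}{5} = 1 ⇒ A = \frac{3}{5}.
So h(n) = \frac{3 \left(-4\right)^{n}}{5} + \frac{2}{5}.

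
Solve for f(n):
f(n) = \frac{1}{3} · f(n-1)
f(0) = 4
Pure geometric recurrence with ratio \frac{1}{3}.
By induction f(n) = f(0) · (\frac{1}{3})^n = 4 \cdot 3^{- n}.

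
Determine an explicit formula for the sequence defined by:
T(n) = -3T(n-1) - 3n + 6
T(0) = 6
First-order linear with linear forcing.
Homogeneous solution: T_h(n) = A·(-3)^n.
Try particular T_p(n) = pn + q. Substituting:
  pn + q = -3(p(n-1) + q) - 3n + 6.
Matching the n-coefficient: p = -3p - 3 ⇒ p = - \frac{3}{4}.
Matching constants: q = 3p - 3q + 6 ⇒ q = \frac{15}{16}.
General: T(n) = A·(-3)^n - \frac{3 n}{4} + \frac{15}{16}.
Apply T(0) = 6: A + \frac{15}{16} = 6 ⇒ A = \frac{81}{16}.
So T(n) = \frac{81 \left(-3\right)^{n}}{16} - \frac{3 n}{4} + \frac{15}{16}.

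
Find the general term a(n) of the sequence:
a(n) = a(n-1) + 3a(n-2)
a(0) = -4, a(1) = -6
Characteristic equation: x² - x - 3 = 0.
Discriminant Δ = (1)² + 4·(3) = 13.
Roots r₁,₂ = (1 ± √13)/2, so r₁ = \frac{1}{2} + \frac{\sqrt{13}}{2}, r₂ = \frac{1}{2} - \frac{\sqrt{13}}{2}.
General solution: a(n) = A·r₁^n + B·r₂^n.
From the initial conditions, A + B = -4 and r₁A + r₂B = -6.
Since r₁ - r₂ = √13: A = (-6 - (-4)r₂)/√13 = -2 - \frac{4 \sqrt{13}}{13}, and B = -4 - A = -2 + \frac{4 \sqrt{13}}{13}.
So a(n) = \left(-2 - \frac{4 \sqrt{13}}{13}\right)\left(\frac{1}{2} + \frac{\sqrt{13}}{2}\right)^n + \left(-2 + \frac{4 \sqrt{13}}{13}\right)\left(\frac{1}{2} - \frac{\sqrt{13}}{2}\right)^n.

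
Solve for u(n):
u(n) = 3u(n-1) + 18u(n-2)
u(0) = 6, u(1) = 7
Characteristic equation: x² - 3x - 18 = 0, which factors as (x - (-3))(x - (6)) = 0.
Roots r₁ = -3, r₂ = 6 (distinct).
General solution: u(n) = A·(-3)^n + B·(6)^n.
From u(0) = 6: A + B = 6.
From u(1) = 7: -3A + 6B = 7.
Solving: A = \frac{29}{9}, B = \frac{25}{9}.
So u(n) = \frac{29 \left(-3\right)^{n}}{9} + \frac{25 \cdot 6^{n}}{9}.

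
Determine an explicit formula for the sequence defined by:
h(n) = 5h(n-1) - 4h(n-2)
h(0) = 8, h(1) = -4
Characteristic equation: x² - 5x + 4 = 0, which factors as (x - (4))(x - (1)) = 0.
Roots r₁ = 4, r₂ = 1 (distinct).
General solution: h(n) = A·(4)^n + B·(1)^n.
From h(0) = 8: A + B = 8.
From h(1) = -4: 4A + B = -4.
Solving: A = -4, B = 12.
So h(n) = 12 - 4 \cdot 4^{n}.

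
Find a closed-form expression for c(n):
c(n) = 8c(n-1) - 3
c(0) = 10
First-order linear non-homogeneous.
Homogeneous solution: c_h(n) = A·(8)^n.
Try constant particular solution c_p = K: K = 8K - 3 ⇒ K = \frac{3}{7}.
General: c(n) = A·(8)^n + \frac{3}{7}.
Apply c(0) = 10: A + \frac{3}{7} = 10 ⇒ A = \frac{67}{7}.
So c(n) = \frac{67 \cdot 8^{n}}{7} + \frac{3}{7}.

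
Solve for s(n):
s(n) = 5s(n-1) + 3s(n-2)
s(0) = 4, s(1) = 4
Characteristic equation: x² - 5x - 3 = 0.
Discriminant Δ = (5)² + 4·(3) = 37.
Roots r₁,₂ = (5 ± √37)/2, so r₁ = \frac{5}{2} + \frac{\sqrt{37}}{2}, r₂ = \frac{5}{2} - \frac{\sqrt{37}}{2}.
General solution: s(n) = A·r₁^n + B·r₂^n.
From the initial conditions, A + B = 4 and r₁A + r₂B = 4.
Since r₁ - r₂ = √37: A = (4 - (4)r₂)/√37 = 2 - \frac{6 \sqrt{37}}{37}, and B = 4 - A = \frac{6 \sqrt{37}}{37} + 2.
So s(n) = \left(2 - \frac{6 \sqrt{37}}{37}\right)\left(\frac{5}{2} + \frac{\sqrt{37}}{2}\right)^n + \left(\frac{6 \sqrt{37}}{37} + 2\right)\left(\frac{5}{2} - \frac{\sqrt{37}}{2}\right)^n.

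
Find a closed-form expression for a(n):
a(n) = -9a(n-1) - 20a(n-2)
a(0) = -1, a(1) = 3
Characteristic equation: x² + 9x + 20 = 0, which factors as (x - (-5))(x - (-4)) = 0.
Roots r₁ = -5, r₂ = -4 (distinct).
General solution: a(n) = A·(-5)^n + B·(-4)^n.
From a(0) = -1: A + B = -1.
From a(1) = 3: -5A - 4B = 3.
Solving: A = 1, B = -2.
So a(n) = - 2 \left(-4\right)^{n} + \left(-5\right)^{n}.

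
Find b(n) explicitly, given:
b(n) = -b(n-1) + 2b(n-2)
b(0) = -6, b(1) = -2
Characteristic equation: x² + x - 2 = 0, which factors as (x - (1))(x - (-2)) = 0.
Roots r₁ = 1, r₂ = -2 (distinct).
General solution: b(n) = A·(1)^n + B·(-2)^n.
From b(0) = -6: A + B = -6.
From b(1) = -2: A - 2B = -2.
Solving: A = - \frac{14}{3}, B = - \frac{4}{3}.
So b(n) = - \frac{4 \left(-2\right)^{n}}{3} - \frac{14}{3}.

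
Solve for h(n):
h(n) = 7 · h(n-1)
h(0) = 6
Pure geometric recurrence with ratio 7.
By induction h(n) = h(0) · (7)^n = 6 \cdot 7^{n}.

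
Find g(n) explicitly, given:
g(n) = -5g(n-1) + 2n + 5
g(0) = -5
First-order linear with linear forcing.
Homogeneous solution: g_h(n) = A·(-5)^n.
Try particular g_p(n) = pn + q. Substituting:
  pn + q = -5(p(n-1) + q) + 2n + 5.
Matching the n-coefficient: p = -5p + 2 ⇒ p = \frac{1}{3}.
Matching constants: q = 5p - 5q + 5 ⇒ q = \frac{10}{9}.
General: g(n) = A·(-5)^n + \frac{n}{3} + \frac{10}{9}.
Apply g(0) = -5: A + \frac{10}{9} = -5 ⇒ A = - \frac{55}{9}.
So g(n) = - \frac{55 \left(-5\right)^{n}}{9} + \frac{n}{3} + \frac{10}{9}.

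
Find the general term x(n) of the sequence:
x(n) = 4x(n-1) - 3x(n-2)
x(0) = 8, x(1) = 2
Characteristic equation: x² - 4x + 3 = 0, which factors as (x - (3))(x - (1)) = 0.
Roots r₁ = 3, r₂ = 1 (distinct).
General solution: x(n) = A·(3)^n + B·(1)^n.
From x(0) = 8: A + B = 8.
From x(1) = 2: 3A + B = 2.
Solving: A = -3, B = 11.
So x(n) = 11 - 3 \cdot 3^{n}.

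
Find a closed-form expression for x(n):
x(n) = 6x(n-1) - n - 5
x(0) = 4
First-order linear with linear forcing.
Homogeneous solution: x_h(n) = A·(6)^n.
Try particular x_p(n) = pn + q. Substituting:
  pn + q = 6(p(n-1) + q) - n - 5.
Matching the n-coefficient: p = 6p - 1 ⇒ p = \frac{1}{5}.
Matching constants: q = -6p + 6q - 5 ⇒ q = \frac{31}{25}.
General: x(n) = A·(6)^n + \frac{n}{5} + \frac{31}{25}.
Apply x(0) = 4: A + \frac{31}{25} = 4 ⇒ A = \frac{69}{25}.
So x(n) = \frac{69 \cdot 6^{n}}{25} + \frac{n}{5} + \frac{31}{25}.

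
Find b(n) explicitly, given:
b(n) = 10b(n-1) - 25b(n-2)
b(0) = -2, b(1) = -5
Characteristic equation: x² - 10x + 25 = 0, which is (x - (5))².
Repeated root r = 5.
General solution: b(n) = (A + Bn)·(5)^n.
From b(0) = -2: A = -2.
From b(1) = -5: (A + B)·(5) = -5 ⇒ B = 1.
So b(n) = \left(n - 2\right) \cdot (5)^n.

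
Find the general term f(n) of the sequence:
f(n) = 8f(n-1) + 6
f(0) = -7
First-order linear non-homogeneous.
Homogeneous solution: f_h(n) = A·(8)^n.
Try constant particular solution f_p = K: K = 8K + 6 ⇒ K = - \frac{6}{7}.
General: f(n) = A·(8)^n - \frac{6}{7}.
Apply f(0) = -7: A - \frac{6}{7} = -7 ⇒ A = - \frac{43}{7}.
So f(n) = - \frac{43 \cdot 8^{n}}{7} - \frac{6}{7}.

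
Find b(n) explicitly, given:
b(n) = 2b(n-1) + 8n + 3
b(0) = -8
First-order linear with linear forcing.
Homogeneous solution: b_h(n) = A·(2)^n.
Try particular b_p(n) = pn + q. Substituting:
  pn + q = 2(p(n-1) + q) + 8n + 3.
Matching the n-coefficient: p = 2p + 8 ⇒ p = -8.
Matching constants: q = -2p + 2q + 3 ⇒ q = -19.
General: b(n) = A·(2)^n - 8 n - 19.
Apply b(0) = -8: A - 19 = -8 ⇒ A = 11.
So b(n) = 11 \cdot 2^{n} - 8 n - 19.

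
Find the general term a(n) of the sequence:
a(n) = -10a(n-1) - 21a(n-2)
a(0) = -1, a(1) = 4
Characteristic equation: x² + 10x + 21 = 0, which factors as (x - (-7))(x - (-3)) = 0.
Roots r₁ = -7, r₂ = -3 (distinct).
General solution: a(n) = A·(-7)^n + B·(-3)^n.
From a(0) = -1: A + B = -1.
From a(1) = 4: -7A - 3B = 4.
Solving: A = - \frac{1}{4}, B = - \frac{3}{4}.
So a(n) = - \frac{3 \left(-3\right)^{n}}{4} - \frac{\left(-7\right)^{n}}{4}.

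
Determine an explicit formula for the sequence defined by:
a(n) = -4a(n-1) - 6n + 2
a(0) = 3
First-order linear with linear forcing.
Homogeneous solution: a_h(n) = A·(-4)^n.
Try particular a_p(n) = pn + q. Substituting:
  pn + q = -4(p(n-1) + q) - 6n + 2.
Matching the n-coefficient: p = -4p - 6 ⇒ p = - \frac{6}{5}.
Matching constants: q = 4p - 4q + 2 ⇒ q = - \frac{14}{25}.
General: a(n) = A·(-4)^n - \frac{6 n}{5} - \frac{14}{25}.
Apply a(0) = 3: A - \frac{14}{25} = 3 ⇒ A = \frac{89}{25}.
So a(n) = \frac{89 \left(-4\right)^{n}}{25} - \frac{6 n}{5} - \frac{14}{25}.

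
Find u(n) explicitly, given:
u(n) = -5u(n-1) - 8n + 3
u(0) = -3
First-order linear with linear forcing.
Homogeneous solution: u_h(n) = A·(-5)^n.
Try particular u_p(n) = pn + q. Substituting:
  pn + q = -5(p(n-1) + q) - 8n + 3.
Matching the n-coefficient: p = -5p - 8 ⇒ p = - \frac{4}{3}.
Matching constants: q = 5p - 5q + 3 ⇒ q = - \frac{11}{18}.
General: u(n) = A·(-5)^n - \frac{4 n}{3} - \frac{11}{18}.
Apply u(0) = -3: A - \frac{11}{18} = -3 ⇒ A = - \frac{43}{18}.
So u(n) = - \frac{43 \left(-5\right)^{n}}{18} - \frac{4 n}{3} - \frac{11}{18}.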